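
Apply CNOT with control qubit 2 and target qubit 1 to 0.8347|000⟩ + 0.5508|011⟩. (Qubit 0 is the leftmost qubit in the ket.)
0.8347|000⟩ + 0.5508|001⟩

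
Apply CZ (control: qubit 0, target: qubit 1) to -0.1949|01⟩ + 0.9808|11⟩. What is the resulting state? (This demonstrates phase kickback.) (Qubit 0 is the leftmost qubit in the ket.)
-0.1949|01⟩ - 0.9808|11⟩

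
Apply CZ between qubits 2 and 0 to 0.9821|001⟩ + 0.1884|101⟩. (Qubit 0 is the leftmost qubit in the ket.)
0.9821|001⟩ - 0.1884|101⟩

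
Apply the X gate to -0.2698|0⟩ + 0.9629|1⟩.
0.9629|0⟩ - 0.2698|1⟩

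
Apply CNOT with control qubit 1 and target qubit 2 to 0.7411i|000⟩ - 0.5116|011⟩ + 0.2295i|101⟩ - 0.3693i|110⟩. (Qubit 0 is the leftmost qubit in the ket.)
0.7411i|000⟩ - 0.5116|010⟩ + 0.2295i|101⟩ - 0.3693i|111⟩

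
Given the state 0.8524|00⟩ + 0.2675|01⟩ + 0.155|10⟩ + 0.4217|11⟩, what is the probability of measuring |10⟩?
0.02403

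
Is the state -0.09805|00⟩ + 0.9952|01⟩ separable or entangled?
Separable

Writing the state as a|00⟩ + b|01⟩ + c|10⟩ + d|11⟩, it is a product state iff ad − bc = 0.
Here (a, b, c, d) = (-0.09805, 0.9952, 0, 0): ad − bc = (-0.09805)(0) − (0.9952)(0) = 0, so the state is separable.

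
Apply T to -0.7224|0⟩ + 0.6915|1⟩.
-0.7224|0⟩ + (0.489 + 0.489i)|1⟩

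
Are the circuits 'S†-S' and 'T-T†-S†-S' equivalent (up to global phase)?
Yes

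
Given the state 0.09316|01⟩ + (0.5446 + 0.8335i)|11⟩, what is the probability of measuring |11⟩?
0.9913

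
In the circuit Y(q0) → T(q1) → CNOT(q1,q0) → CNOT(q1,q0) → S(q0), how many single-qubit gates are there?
3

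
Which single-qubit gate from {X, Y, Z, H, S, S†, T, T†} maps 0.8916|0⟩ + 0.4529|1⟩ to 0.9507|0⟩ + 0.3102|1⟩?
H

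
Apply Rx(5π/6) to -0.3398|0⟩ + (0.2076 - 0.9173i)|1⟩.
(-0.974 - 0.2005i)|0⟩ + (0.05373 + 0.09081i)|1⟩

Rx(5π/6) = [[cos(θ/2), −i·sin(θ/2)], [−i·sin(θ/2), cos(θ/2)]]; θ = 5π/6, cos(θ/2) ≈ 0.258819, sin(θ/2) ≈ 0.965926.
With a = amp(|0⟩) = -0.3398 and b = amp(|1⟩) = (0.2076 - 0.9173i):
new amp(|0⟩) = (0.258819)·a + (-0.965926i)·b = (-0.974 - 0.2005i)
new amp(|1⟩) = (-0.965926i)·a + (0.258819)·b = (0.05373 + 0.09081i)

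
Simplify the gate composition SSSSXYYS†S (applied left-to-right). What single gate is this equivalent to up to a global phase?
X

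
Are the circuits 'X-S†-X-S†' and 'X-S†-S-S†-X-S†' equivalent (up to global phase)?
Yes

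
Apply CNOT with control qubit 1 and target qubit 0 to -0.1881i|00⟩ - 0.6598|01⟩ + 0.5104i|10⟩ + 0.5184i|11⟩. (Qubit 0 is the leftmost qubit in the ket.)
-0.1881i|00⟩ + 0.5184i|01⟩ + 0.5104i|10⟩ - 0.6598|11⟩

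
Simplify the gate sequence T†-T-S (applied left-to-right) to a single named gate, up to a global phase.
S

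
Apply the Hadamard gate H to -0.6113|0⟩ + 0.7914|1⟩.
0.1273|0⟩ - 0.9919|1⟩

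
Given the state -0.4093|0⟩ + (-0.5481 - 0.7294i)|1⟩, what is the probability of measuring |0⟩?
0.1675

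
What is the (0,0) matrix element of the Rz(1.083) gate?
(0.8569 - 0.5154i)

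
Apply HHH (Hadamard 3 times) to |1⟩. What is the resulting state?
1/√2|0⟩ - 1/√2|1⟩

H² = I, so H^3 = H: a single Hadamard. With (a, b) = (0, 1), H gives ((a + b)/√2, (a − b)/√2) = (1/√2, -1/√2).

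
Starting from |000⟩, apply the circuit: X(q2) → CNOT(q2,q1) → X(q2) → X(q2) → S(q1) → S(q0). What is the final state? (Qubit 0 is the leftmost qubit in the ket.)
i|011⟩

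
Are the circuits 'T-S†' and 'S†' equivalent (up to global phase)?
No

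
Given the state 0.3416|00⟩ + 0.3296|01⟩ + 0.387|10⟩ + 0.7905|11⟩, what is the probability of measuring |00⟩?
0.1167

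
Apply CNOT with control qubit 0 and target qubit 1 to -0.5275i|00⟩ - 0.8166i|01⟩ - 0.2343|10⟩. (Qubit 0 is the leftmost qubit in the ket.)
-0.5275i|00⟩ - 0.8166i|01⟩ - 0.2343|11⟩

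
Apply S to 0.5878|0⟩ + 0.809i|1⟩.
0.5878|0⟩ - 0.809|1⟩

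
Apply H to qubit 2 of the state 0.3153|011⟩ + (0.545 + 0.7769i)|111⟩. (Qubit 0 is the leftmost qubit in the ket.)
0.223|010⟩ - 0.223|011⟩ + (0.3854 + 0.5494i)|110⟩ + (-0.3854 - 0.5494i)|111⟩

H on qubit 2 mixes each pair of kets that differ only in qubit 2: amplitudes (a, b) of (|…0…⟩, |…1…⟩) become ((a + b)/√2, (a − b)/√2). Kets absent from the input have amplitude 0.
(|010⟩, |011⟩): (a, b) = (0, 0.3153) → (0.223, -0.223)
(|110⟩, |111⟩): (a, b) = (0, (0.545 + 0.7769i)) → ((0.3854 + 0.5494i), (-0.3854 - 0.5494i))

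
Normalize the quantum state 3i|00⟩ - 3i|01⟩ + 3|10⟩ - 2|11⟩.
0.5388i|00⟩ - 0.5388i|01⟩ + 0.5388|10⟩ - 0.3592|11⟩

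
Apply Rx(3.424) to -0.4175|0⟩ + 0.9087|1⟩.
(0.05876 - 0.8997i)|0⟩ + (-0.1279 + 0.4133i)|1⟩

Rx(3.424) = [[cos(θ/2), −i·sin(θ/2)], [−i·sin(θ/2), cos(θ/2)]]; θ = 3.424, cos(θ/2) ≈ -0.140735, sin(θ/2) ≈ 0.990047.
With a = amp(|0⟩) = -0.4175 and b = amp(|1⟩) = 0.9087:
new amp(|0⟩) = (-0.140735)·a + (-0.990047i)·b = (0.05876 - 0.8997i)
new amp(|1⟩) = (-0.990047i)·a + (-0.140735)·b = (-0.1279 + 0.4133i)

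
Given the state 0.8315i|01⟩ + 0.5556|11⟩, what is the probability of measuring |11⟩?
0.3087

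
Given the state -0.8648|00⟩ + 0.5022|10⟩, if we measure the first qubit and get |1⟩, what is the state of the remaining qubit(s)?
|0⟩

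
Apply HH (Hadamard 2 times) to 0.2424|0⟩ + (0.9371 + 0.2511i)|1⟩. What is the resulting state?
0.2424|0⟩ + (0.9371 + 0.2511i)|1⟩

H² = I, so an even number of Hadamards cancels: H^2 = I and the state is unchanged.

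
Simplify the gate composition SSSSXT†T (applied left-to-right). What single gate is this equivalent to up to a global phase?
X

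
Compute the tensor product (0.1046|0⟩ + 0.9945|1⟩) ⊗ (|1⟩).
0.1046|01⟩ + 0.9945|11⟩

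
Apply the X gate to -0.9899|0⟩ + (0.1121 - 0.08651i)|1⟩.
(0.1121 - 0.08651i)|0⟩ - 0.9899|1⟩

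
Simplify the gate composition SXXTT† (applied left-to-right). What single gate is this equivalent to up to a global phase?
S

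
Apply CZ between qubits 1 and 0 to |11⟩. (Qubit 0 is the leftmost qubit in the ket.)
-|11⟩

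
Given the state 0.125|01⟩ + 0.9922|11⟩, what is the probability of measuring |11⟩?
0.9845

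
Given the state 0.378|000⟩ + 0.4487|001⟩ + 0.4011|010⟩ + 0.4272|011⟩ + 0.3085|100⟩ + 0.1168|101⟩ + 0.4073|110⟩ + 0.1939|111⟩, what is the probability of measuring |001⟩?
0.2013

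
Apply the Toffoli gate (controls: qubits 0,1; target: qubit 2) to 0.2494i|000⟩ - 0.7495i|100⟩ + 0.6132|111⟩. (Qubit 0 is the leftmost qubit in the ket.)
0.2494i|000⟩ - 0.7495i|100⟩ + 0.6132|110⟩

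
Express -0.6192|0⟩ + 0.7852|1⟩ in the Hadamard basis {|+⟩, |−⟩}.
0.1174|+⟩ - 0.9931|−⟩

With |ψ⟩ = α|0⟩ + β|1⟩, the Hadamard-basis coefficients are ⟨+|ψ⟩ = (α + β)/√2 and ⟨−|ψ⟩ = (α − β)/√2.
Here α = -0.6192, β = 0.7852: (α + β)/√2 = 0.1174, (α − β)/√2 = -0.9931.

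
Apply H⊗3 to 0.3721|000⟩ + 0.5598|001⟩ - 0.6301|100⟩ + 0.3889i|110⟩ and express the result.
(0.1067 + 0.1375i)|000⟩ + (-0.2891 + 0.1375i)|001⟩ + (0.1067 - 0.1375i)|010⟩ + (-0.2891 - 0.1375i)|011⟩ + (0.5523 - 0.1375i)|100⟩ + (0.1564 - 0.1375i)|101⟩ + (0.5523 + 0.1375i)|110⟩ + (0.1564 + 0.1375i)|111⟩

H⊗3 gives amp(|y⟩) = (1/2√2) Σ_x (−1)^(x·y) amp(|x⟩), where x·y is the number of positions in which both x and y have a 1.
|000⟩: (0.3721 + 0.5598 - 0.6301 + 0.3889i)/(2√2) = (0.1067 + 0.1375i)
|001⟩: (0.3721 - 0.5598 - 0.6301 + 0.3889i)/(2√2) = (-0.2891 + 0.1375i)
|010⟩: (0.3721 + 0.5598 - 0.6301 - 0.3889i)/(2√2) = (0.1067 - 0.1375i)
|011⟩: (0.3721 - 0.5598 - 0.6301 - 0.3889i)/(2√2) = (-0.2891 - 0.1375i)
|100⟩: (0.3721 + 0.5598 + 0.6301 - 0.3889i)/(2√2) = (0.5523 - 0.1375i)
|101⟩: (0.3721 - 0.5598 + 0.6301 - 0.3889i)/(2√2) = (0.1564 - 0.1375i)
|110⟩: (0.3721 + 0.5598 + 0.6301 + 0.3889i)/(2√2) = (0.5523 + 0.1375i)
|111⟩: (0.3721 - 0.5598 + 0.6301 + 0.3889i)/(2√2) = (0.1564 + 0.1375i)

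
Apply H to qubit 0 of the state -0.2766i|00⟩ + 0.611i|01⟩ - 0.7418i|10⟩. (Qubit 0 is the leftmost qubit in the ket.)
-0.7201i|00⟩ + 0.432i|01⟩ + 0.3289i|10⟩ + 0.432i|11⟩

H on qubit 0 mixes each pair of kets that differ only in qubit 0: amplitudes (a, b) of (|…0…⟩, |…1…⟩) become ((a + b)/√2, (a − b)/√2). Kets absent from the input have amplitude 0.
(|00⟩, |10⟩): (a, b) = (-0.2766i, -0.7418i) → (-0.7201i, 0.3289i)
(|01⟩, |11⟩): (a, b) = (0.611i, 0) → (0.432i, 0.432i)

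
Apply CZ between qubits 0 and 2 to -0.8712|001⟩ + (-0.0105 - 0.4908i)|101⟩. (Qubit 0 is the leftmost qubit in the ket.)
-0.8712|001⟩ + (0.0105 + 0.4908i)|101⟩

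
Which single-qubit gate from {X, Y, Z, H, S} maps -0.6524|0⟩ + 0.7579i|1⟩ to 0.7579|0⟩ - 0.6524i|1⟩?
Y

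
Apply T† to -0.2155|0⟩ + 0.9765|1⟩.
-0.2155|0⟩ + (0.6905 - 0.6905i)|1⟩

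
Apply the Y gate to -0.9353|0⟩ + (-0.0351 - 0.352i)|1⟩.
(-0.352 + 0.0351i)|0⟩ - 0.9353i|1⟩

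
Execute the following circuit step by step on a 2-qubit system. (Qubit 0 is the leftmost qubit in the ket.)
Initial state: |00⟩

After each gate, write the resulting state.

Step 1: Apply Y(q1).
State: i|01⟩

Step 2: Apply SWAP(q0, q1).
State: i|10⟩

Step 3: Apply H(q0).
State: (1/√2)i|00⟩ - (1/√2)i|10⟩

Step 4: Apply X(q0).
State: -(1/√2)i|00⟩ + (1/√2)i|10⟩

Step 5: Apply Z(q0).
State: -(1/√2)i|00⟩ - (1/√2)i|10⟩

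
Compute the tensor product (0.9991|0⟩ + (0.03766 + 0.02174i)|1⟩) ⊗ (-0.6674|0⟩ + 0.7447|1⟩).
-0.6668|00⟩ + 0.744|01⟩ + (-0.02513 - 0.01451i)|10⟩ + (0.02805 + 0.01619i)|11⟩

amp(|b₁b₂…⟩) = product of the factor amplitudes for bits b₁, b₂, …; only kets whose every factor amplitude is nonzero survive.
|00⟩: (0.9991)(-0.6674) = -0.6668
|01⟩: (0.9991)(0.7447) = 0.744
|10⟩: (0.03766 + 0.02174i)(-0.6674) = (-0.02513 - 0.01451i)
|11⟩: (0.03766 + 0.02174i)(0.7447) = (0.02805 + 0.01619i)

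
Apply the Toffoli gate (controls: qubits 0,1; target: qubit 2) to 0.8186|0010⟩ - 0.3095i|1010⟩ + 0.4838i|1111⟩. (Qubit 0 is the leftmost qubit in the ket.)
0.8186|0010⟩ - 0.3095i|1010⟩ + 0.4838i|1101⟩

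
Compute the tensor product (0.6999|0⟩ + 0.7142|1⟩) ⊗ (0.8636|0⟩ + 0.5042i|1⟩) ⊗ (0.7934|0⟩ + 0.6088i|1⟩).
0.4796|000⟩ + 0.368i|001⟩ + 0.28i|010⟩ - 0.2148|011⟩ + 0.4894|100⟩ + 0.3755i|101⟩ + 0.2857i|110⟩ - 0.2192|111⟩

amp(|b₁b₂…⟩) = product of the factor amplitudes for bits b₁, b₂, …; only kets whose every factor amplitude is nonzero survive.
|000⟩: (0.6999)(0.8636)(0.7934) = 0.4796
|001⟩: (0.6999)(0.8636)(0.6088i) = 0.368i
|010⟩: (0.6999)(0.5042i)(0.7934) = 0.28i
|011⟩: (0.6999)(0.5042i)(0.6088i) = -0.2148
|100⟩: (0.7142)(0.8636)(0.7934) = 0.4894
|101⟩: (0.7142)(0.8636)(0.6088i) = 0.3755i
|110⟩: (0.7142)(0.5042i)(0.7934) = 0.2857i
|111⟩: (0.7142)(0.5042i)(0.6088i) = -0.2192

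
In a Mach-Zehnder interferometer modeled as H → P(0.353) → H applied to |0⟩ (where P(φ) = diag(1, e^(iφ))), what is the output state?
(0.9692 + 0.1729i)|0⟩ + (0.03083 - 0.1729i)|1⟩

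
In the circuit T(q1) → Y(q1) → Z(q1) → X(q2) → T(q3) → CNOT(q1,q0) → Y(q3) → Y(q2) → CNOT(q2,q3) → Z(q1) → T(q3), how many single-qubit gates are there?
9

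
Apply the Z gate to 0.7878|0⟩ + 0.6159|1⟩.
0.7878|0⟩ - 0.6159|1⟩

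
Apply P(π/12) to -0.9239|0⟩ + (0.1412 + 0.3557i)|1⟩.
-0.9239|0⟩ + (0.04433 + 0.3801i)|1⟩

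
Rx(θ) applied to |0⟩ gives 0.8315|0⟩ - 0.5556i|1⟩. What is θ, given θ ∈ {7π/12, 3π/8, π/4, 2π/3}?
3π/8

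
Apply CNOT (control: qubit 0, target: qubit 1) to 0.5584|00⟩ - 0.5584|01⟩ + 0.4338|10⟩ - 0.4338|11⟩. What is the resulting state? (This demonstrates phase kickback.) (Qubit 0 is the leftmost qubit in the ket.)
0.5584|00⟩ - 0.5584|01⟩ - 0.4338|10⟩ + 0.4338|11⟩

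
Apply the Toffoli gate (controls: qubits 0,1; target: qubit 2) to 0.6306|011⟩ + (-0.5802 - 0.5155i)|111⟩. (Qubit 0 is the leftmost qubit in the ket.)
0.6306|011⟩ + (-0.5802 - 0.5155i)|110⟩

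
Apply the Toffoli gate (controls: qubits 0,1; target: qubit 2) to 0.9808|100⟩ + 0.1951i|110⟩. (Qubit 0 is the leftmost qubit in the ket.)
0.9808|100⟩ + 0.1951i|111⟩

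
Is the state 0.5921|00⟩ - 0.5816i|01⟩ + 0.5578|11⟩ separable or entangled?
Entangled

Writing the state as a|00⟩ + b|01⟩ + c|10⟩ + d|11⟩, it is a product state iff ad − bc = 0.
Here (a, b, c, d) = (0.5921, -0.5816i, 0, 0.5578): ad − bc = (0.5921)(0.5578) − (-0.5816i)(0) = 0.3303 ≠ 0, so the state is entangled.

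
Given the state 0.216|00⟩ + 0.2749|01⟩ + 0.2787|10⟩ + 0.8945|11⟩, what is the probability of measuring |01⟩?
0.07557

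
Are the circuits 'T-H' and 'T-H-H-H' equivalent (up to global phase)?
Yes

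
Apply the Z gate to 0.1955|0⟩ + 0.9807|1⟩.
0.1955|0⟩ - 0.9807|1⟩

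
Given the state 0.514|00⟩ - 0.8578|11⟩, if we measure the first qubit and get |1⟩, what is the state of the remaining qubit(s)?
-|1⟩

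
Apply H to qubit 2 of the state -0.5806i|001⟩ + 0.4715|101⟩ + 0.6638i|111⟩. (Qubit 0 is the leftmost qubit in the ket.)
-0.4105i|000⟩ + 0.4105i|001⟩ + 0.3334|100⟩ - 0.3334|101⟩ + 0.4694i|110⟩ - 0.4694i|111⟩

H on qubit 2 mixes each pair of kets that differ only in qubit 2: amplitudes (a, b) of (|…0…⟩, |…1…⟩) become ((a + b)/√2, (a − b)/√2). Kets absent from the input have amplitude 0.
(|000⟩, |001⟩): (a, b) = (0, -0.5806i) → (-0.4105i, 0.4105i)
(|100⟩, |101⟩): (a, b) = (0, 0.4715) → (0.3334, -0.3334)
(|110⟩, |111⟩): (a, b) = (0, 0.6638i) → (0.4694i, -0.4694i)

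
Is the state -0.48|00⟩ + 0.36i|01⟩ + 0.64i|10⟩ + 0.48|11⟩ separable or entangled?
Separable

Writing the state as a|00⟩ + b|01⟩ + c|10⟩ + d|11⟩, it is a product state iff ad − bc = 0.
Here (a, b, c, d) = (-0.48, 0.36i, 0.64i, 0.48): ad − bc = (-0.48)(0.48) − (0.36i)(0.64i) = 0, so the state is separable.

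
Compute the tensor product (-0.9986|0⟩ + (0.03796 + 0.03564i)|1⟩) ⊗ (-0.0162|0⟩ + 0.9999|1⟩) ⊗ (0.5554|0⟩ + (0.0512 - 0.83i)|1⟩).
0.008985|000⟩ + (0.0008283 - 0.01343i)|001⟩ - 0.5546|010⟩ + (-0.05112 + 0.8288i)|011⟩ + (-0.0003415 - 0.0003207i)|100⟩ + (-0.0005107 + 0.0004808i)|101⟩ + (0.02108 + 0.01979i)|110⟩ + (0.03152 - 0.02968i)|111⟩

amp(|b₁b₂…⟩) = product of the factor amplitudes for bits b₁, b₂, …; only kets whose every factor amplitude is nonzero survive.
|000⟩: (-0.9986)(-0.0162)(0.5554) = 0.008985
|001⟩: (-0.9986)(-0.0162)(0.0512 - 0.83i) = (0.0008283 - 0.01343i)
|010⟩: (-0.9986)(0.9999)(0.5554) = -0.5546
|011⟩: (-0.9986)(0.9999)(0.0512 - 0.83i) = (-0.05112 + 0.8288i)
|100⟩: (0.03796 + 0.03564i)(-0.0162)(0.5554) = (-0.0003415 - 0.0003207i)
|101⟩: (0.03796 + 0.03564i)(-0.0162)(0.0512 - 0.83i) = (-0.0005107 + 0.0004808i)
|110⟩: (0.03796 + 0.03564i)(0.9999)(0.5554) = (0.02108 + 0.01979i)
|111⟩: (0.03796 + 0.03564i)(0.9999)(0.0512 - 0.83i) = (0.03152 - 0.02968i)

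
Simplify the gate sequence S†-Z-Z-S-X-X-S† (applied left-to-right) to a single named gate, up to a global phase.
S†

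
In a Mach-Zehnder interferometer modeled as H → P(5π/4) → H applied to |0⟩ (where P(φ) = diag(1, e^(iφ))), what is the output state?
(0.1464 - (1/√8)i)|0⟩ + (0.8536 + (1/√8)i)|1⟩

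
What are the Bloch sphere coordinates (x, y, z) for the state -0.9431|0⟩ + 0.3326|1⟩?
(-0.6274, 0, 0.7788)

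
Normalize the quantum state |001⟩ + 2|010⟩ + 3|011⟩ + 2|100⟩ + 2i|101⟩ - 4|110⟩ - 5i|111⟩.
0.126|001⟩ + 0.252|010⟩ + 1/√7|011⟩ + 0.252|100⟩ + 0.252i|101⟩ - 0.504|110⟩ - 0.6299i|111⟩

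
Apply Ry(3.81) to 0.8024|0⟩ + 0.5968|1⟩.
-0.827|0⟩ + 0.5622|1⟩

Ry(3.81) = [[cos(θ/2), −sin(θ/2)], [sin(θ/2), cos(θ/2)]]; θ = 3.81, cos(θ/2) ≈ -0.328017, sin(θ/2) ≈ 0.944672.
With a = amp(|0⟩) = 0.8024 and b = amp(|1⟩) = 0.5968:
new amp(|0⟩) = (-0.328017)·a + (-0.944672)·b = -0.827
new amp(|1⟩) = (0.944672)·a + (-0.328017)·b = 0.5622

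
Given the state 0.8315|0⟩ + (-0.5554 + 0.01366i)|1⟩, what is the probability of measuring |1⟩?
0.3087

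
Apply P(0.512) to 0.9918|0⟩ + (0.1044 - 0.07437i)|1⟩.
0.9918|0⟩ + (0.1274 - 0.01369i)|1⟩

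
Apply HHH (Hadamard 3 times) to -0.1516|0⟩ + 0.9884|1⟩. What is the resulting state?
0.5917|0⟩ - 0.8061|1⟩

H² = I, so H^3 = H: a single Hadamard. With (a, b) = (-0.1516, 0.9884), H gives ((a + b)/√2, (a − b)/√2) = (0.5917, -0.8061).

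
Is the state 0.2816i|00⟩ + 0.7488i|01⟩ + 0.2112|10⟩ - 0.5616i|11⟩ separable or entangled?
Entangled

Writing the state as a|00⟩ + b|01⟩ + c|10⟩ + d|11⟩, it is a product state iff ad − bc = 0.
Here (a, b, c, d) = (0.2816i, 0.7488i, 0.2112, -0.5616i): ad − bc = (0.2816i)(-0.5616i) − (0.7488i)(0.2112) = (0.1581 - 0.1581i) ≠ 0, so the state is entangled.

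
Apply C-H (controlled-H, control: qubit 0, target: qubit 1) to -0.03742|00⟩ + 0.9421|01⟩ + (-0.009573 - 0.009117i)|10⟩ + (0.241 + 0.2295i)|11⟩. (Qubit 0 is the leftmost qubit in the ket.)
-0.03742|00⟩ + 0.9421|01⟩ + (0.1636 + 0.1558i)|10⟩ + (-0.1772 - 0.1687i)|11⟩

C-H leaves the control-|0⟩ kets |00⟩, |01⟩ unchanged and applies H to qubit 1 on the control-|1⟩ pair (|10⟩, |11⟩).
H = [[1/√2, 1/√2], [1/√2, -1/√2]].
With a = amp(|10⟩) = (-0.009573 - 0.009117i) and b = amp(|11⟩) = (0.241 + 0.2295i):
new amp(|10⟩) = (1/√2)·a + (1/√2)·b = (0.1636 + 0.1558i)
new amp(|11⟩) = (1/√2)·a + (-1/√2)·b = (-0.1772 - 0.1687i)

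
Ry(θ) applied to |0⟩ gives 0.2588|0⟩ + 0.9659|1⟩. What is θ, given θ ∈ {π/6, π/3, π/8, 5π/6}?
5π/6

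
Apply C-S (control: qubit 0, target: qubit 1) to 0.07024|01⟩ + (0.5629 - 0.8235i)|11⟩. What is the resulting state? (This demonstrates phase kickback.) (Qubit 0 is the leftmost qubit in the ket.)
0.07024|01⟩ + (0.8235 + 0.5629i)|11⟩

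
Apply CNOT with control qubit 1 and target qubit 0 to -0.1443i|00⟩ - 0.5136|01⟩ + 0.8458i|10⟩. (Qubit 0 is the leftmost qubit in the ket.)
-0.1443i|00⟩ + 0.8458i|10⟩ - 0.5136|11⟩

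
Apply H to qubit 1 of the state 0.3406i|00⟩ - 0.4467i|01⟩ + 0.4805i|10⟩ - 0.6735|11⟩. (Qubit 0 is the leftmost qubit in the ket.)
-0.07502i|00⟩ + 0.5567i|01⟩ + (-0.4762 + 0.3398i)|10⟩ + (0.4762 + 0.3398i)|11⟩

H on qubit 1 mixes each pair of kets that differ only in qubit 1: amplitudes (a, b) of (|…0…⟩, |…1…⟩) become ((a + b)/√2, (a − b)/√2). Kets absent from the input have amplitude 0.
(|00⟩, |01⟩): (a, b) = (0.3406i, -0.4467i) → (-0.07502i, 0.5567i)
(|10⟩, |11⟩): (a, b) = (0.4805i, -0.6735) → ((-0.4762 + 0.3398i), (0.4762 + 0.3398i))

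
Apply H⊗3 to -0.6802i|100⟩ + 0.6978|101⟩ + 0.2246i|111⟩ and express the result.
(0.2467 - 0.1611i)|000⟩ + (-0.2467 - 0.3199i)|001⟩ + (0.2467 - 0.3199i)|010⟩ + (-0.2467 - 0.1611i)|011⟩ + (-0.2467 + 0.1611i)|100⟩ + (0.2467 + 0.3199i)|101⟩ + (-0.2467 + 0.3199i)|110⟩ + (0.2467 + 0.1611i)|111⟩

H⊗3 gives amp(|y⟩) = (1/2√2) Σ_x (−1)^(x·y) amp(|x⟩), where x·y is the number of positions in which both x and y have a 1.
|000⟩: (-0.6802i + 0.6978 + 0.2246i)/(2√2) = (0.2467 - 0.1611i)
|001⟩: (-0.6802i - 0.6978 - 0.2246i)/(2√2) = (-0.2467 - 0.3199i)
|010⟩: (-0.6802i + 0.6978 - 0.2246i)/(2√2) = (0.2467 - 0.3199i)
|011⟩: (-0.6802i - 0.6978 + 0.2246i)/(2√2) = (-0.2467 - 0.1611i)
|100⟩: (0.6802i - 0.6978 - 0.2246i)/(2√2) = (-0.2467 + 0.1611i)
|101⟩: (0.6802i + 0.6978 + 0.2246i)/(2√2) = (0.2467 + 0.3199i)
|110⟩: (0.6802i - 0.6978 + 0.2246i)/(2√2) = (-0.2467 + 0.3199i)
|111⟩: (0.6802i + 0.6978 - 0.2246i)/(2√2) = (0.2467 + 0.1611i)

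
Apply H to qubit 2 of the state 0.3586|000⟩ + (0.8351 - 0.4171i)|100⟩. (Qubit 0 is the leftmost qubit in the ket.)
0.2536|000⟩ + 0.2536|001⟩ + (0.5905 - 0.2949i)|100⟩ + (0.5905 - 0.2949i)|101⟩

H on qubit 2 mixes each pair of kets that differ only in qubit 2: amplitudes (a, b) of (|…0…⟩, |…1…⟩) become ((a + b)/√2, (a − b)/√2). Kets absent from the input have amplitude 0.
(|000⟩, |001⟩): (a, b) = (0.3586, 0) → (0.2536, 0.2536)
(|100⟩, |101⟩): (a, b) = ((0.8351 - 0.4171i), 0) → ((0.5905 - 0.2949i), (0.5905 - 0.2949i))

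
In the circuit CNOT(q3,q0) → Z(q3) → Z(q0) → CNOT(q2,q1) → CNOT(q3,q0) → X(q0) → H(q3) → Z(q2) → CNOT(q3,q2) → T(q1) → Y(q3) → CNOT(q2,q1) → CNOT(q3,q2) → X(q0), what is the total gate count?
14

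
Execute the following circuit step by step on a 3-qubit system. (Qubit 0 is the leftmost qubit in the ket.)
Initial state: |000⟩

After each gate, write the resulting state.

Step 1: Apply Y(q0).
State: i|100⟩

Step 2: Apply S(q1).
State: i|100⟩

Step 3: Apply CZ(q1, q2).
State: i|100⟩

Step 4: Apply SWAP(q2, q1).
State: i|100⟩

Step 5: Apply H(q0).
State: (1/√2)i|000⟩ - (1/√2)i|100⟩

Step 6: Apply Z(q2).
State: (1/√2)i|000⟩ - (1/√2)i|100⟩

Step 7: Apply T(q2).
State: (1/√2)i|000⟩ - (1/√2)i|100⟩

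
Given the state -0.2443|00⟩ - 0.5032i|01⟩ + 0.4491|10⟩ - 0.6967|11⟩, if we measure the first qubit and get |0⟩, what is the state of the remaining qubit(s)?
-0.4367|0⟩ - 0.8996i|1⟩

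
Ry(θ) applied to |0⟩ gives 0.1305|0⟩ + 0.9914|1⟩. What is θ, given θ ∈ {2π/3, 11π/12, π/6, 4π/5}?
11π/12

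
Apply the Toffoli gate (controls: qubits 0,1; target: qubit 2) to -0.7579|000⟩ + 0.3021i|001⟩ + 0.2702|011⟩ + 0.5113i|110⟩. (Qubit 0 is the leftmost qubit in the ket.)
-0.7579|000⟩ + 0.3021i|001⟩ + 0.2702|011⟩ + 0.5113i|111⟩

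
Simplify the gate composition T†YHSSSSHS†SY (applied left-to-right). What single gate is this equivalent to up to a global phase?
T†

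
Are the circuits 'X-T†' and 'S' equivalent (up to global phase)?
No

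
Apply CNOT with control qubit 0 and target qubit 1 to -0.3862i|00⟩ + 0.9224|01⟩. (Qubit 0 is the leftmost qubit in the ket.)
-0.3862i|00⟩ + 0.9224|01⟩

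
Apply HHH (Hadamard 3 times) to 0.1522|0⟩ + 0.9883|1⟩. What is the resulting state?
0.8065|0⟩ - 0.5912|1⟩

H² = I, so H^3 = H: a single Hadamard. With (a, b) = (0.1522, 0.9883), H gives ((a + b)/√2, (a − b)/√2) = (0.8065, -0.5912).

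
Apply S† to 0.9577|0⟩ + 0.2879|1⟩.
0.9577|0⟩ - 0.2879i|1⟩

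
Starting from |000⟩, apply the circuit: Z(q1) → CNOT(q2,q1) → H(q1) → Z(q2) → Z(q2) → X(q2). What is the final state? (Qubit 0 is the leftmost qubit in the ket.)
1/√2|001⟩ + 1/√2|011⟩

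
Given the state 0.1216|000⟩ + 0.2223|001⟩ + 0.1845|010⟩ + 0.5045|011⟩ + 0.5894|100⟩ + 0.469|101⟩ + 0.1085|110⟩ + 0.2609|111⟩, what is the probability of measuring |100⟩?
0.3474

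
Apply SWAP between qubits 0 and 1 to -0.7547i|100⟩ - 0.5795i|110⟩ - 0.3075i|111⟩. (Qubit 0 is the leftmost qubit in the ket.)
-0.7547i|010⟩ - 0.5795i|110⟩ - 0.3075i|111⟩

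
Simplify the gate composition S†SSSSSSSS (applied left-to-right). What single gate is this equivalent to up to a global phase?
S†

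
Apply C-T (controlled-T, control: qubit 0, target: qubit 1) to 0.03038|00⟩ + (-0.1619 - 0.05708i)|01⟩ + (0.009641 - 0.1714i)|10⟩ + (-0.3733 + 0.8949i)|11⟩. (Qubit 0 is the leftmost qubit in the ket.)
0.03038|00⟩ + (-0.1619 - 0.05708i)|01⟩ + (0.009641 - 0.1714i)|10⟩ + (-0.8968 + 0.3688i)|11⟩

C-T leaves the control-|0⟩ kets |00⟩, |01⟩ unchanged and applies T to qubit 1 on the control-|1⟩ pair (|10⟩, |11⟩).
T = [[1, 0], [0, (1/√2 + (1/√2)i)]].
With a = amp(|10⟩) = (0.009641 - 0.1714i) and b = amp(|11⟩) = (-0.3733 + 0.8949i):
new amp(|10⟩) = (1)·a = (0.009641 - 0.1714i)
new amp(|11⟩) = (1/√2 + (1/√2)i)·b = (-0.8968 + 0.3688i)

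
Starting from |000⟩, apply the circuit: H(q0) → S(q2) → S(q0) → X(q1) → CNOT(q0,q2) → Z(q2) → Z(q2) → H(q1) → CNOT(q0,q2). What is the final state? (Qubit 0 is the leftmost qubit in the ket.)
1/2|000⟩ - 1/2|010⟩ + (1/2)i|100⟩ - (1/2)i|110⟩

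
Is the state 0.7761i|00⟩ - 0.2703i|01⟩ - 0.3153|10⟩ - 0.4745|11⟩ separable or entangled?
Entangled

Writing the state as a|00⟩ + b|01⟩ + c|10⟩ + d|11⟩, it is a product state iff ad − bc = 0.
Here (a, b, c, d) = (0.7761i, -0.2703i, -0.3153, -0.4745): ad − bc = (0.7761i)(-0.4745) − (-0.2703i)(-0.3153) = -0.4535i ≠ 0, so the state is entangled.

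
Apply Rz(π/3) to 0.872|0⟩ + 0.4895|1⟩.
(0.7552 - 0.436i)|0⟩ + (0.4239 + 0.2448i)|1⟩

Rz(π/3) = [[e^(−iθ/2), 0], [0, e^(iθ/2)]] with e^(±iθ/2) = cos(θ/2) ± i·sin(θ/2); θ = π/3, cos(θ/2) ≈ 0.866025, sin(θ/2) ≈ 0.5.
With a = amp(|0⟩) = 0.872 and b = amp(|1⟩) = 0.4895:
new amp(|0⟩) = (0.866025 - 0.5i)·a = (0.7552 - 0.436i)
new amp(|1⟩) = (0.866025 + 0.5i)·b = (0.4239 + 0.2448i)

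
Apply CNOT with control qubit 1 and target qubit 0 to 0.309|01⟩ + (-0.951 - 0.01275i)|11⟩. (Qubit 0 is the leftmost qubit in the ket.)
(-0.951 - 0.01275i)|01⟩ + 0.309|11⟩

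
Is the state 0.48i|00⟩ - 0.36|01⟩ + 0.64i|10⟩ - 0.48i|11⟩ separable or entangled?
Entangled

Writing the state as a|00⟩ + b|01⟩ + c|10⟩ + d|11⟩, it is a product state iff ad − bc = 0.
Here (a, b, c, d) = (0.48i, -0.36, 0.64i, -0.48i): ad − bc = (0.48i)(-0.48i) − (-0.36)(0.64i) = (0.2304 + 0.2304i) ≠ 0, so the state is entangled.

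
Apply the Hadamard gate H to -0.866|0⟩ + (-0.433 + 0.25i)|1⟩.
(-0.9185 + 0.1768i)|0⟩ + (-0.3062 - 0.1768i)|1⟩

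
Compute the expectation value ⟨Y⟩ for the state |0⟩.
0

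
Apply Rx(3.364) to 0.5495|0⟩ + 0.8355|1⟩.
(-0.06098 - 0.8303i)|0⟩ + (-0.09272 - 0.5461i)|1⟩

Rx(3.364) = [[cos(θ/2), −i·sin(θ/2)], [−i·sin(θ/2), cos(θ/2)]]; θ = 3.364, cos(θ/2) ≈ -0.110975, sin(θ/2) ≈ 0.993823.
With a = amp(|0⟩) = 0.5495 and b = amp(|1⟩) = 0.8355:
new amp(|0⟩) = (-0.110975)·a + (-0.993823i)·b = (-0.06098 - 0.8303i)
new amp(|1⟩) = (-0.993823i)·a + (-0.110975)·b = (-0.09272 - 0.5461i)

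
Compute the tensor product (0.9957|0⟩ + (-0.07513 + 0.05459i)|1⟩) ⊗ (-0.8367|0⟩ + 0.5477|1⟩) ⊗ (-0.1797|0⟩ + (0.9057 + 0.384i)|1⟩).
0.1497|000⟩ + (-0.7545 - 0.3199i)|001⟩ - 0.098|010⟩ + (0.4939 + 0.2094i)|011⟩ + (-0.0113 + 0.008208i)|100⟩ + (0.07447 - 0.01723i)|101⟩ + (0.007394 - 0.005373i)|110⟩ + (-0.04875 + 0.01128i)|111⟩

amp(|b₁b₂…⟩) = product of the factor amplitudes for bits b₁, b₂, …; only kets whose every factor amplitude is nonzero survive.
|000⟩: (0.9957)(-0.8367)(-0.1797) = 0.1497
|001⟩: (0.9957)(-0.8367)(0.9057 + 0.384i) = (-0.7545 - 0.3199i)
|010⟩: (0.9957)(0.5477)(-0.1797) = -0.098
|011⟩: (0.9957)(0.5477)(0.9057 + 0.384i) = (0.4939 + 0.2094i)
|100⟩: (-0.07513 + 0.05459i)(-0.8367)(-0.1797) = (-0.0113 + 0.008208i)
|101⟩: (-0.07513 + 0.05459i)(-0.8367)(0.9057 + 0.384i) = (0.07447 - 0.01723i)
|110⟩: (-0.07513 + 0.05459i)(0.5477)(-0.1797) = (0.007394 - 0.005373i)
|111⟩: (-0.07513 + 0.05459i)(0.5477)(0.9057 + 0.384i) = (-0.04875 + 0.01128i)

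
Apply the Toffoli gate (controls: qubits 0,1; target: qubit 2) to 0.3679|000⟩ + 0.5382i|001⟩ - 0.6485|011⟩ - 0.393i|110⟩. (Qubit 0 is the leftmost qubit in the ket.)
0.3679|000⟩ + 0.5382i|001⟩ - 0.6485|011⟩ - 0.393i|111⟩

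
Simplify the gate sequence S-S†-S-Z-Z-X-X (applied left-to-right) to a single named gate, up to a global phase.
S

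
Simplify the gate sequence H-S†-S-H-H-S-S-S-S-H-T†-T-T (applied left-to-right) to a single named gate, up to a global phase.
T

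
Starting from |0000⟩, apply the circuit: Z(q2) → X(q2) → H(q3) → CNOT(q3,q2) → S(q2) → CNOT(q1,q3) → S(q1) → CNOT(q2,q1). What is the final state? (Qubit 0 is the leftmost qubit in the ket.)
1/√2|0001⟩ + (1/√2)i|0110⟩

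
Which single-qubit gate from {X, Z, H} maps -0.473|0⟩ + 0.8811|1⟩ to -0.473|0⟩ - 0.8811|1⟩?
Z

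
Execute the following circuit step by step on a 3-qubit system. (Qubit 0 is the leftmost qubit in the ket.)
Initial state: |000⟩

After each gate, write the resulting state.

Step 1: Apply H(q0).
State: 1/√2|000⟩ + 1/√2|100⟩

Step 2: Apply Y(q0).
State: -(1/√2)i|000⟩ + (1/√2)i|100⟩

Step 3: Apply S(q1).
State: -(1/√2)i|000⟩ + (1/√2)i|100⟩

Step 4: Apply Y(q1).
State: 1/√2|010⟩ - 1/√2|110⟩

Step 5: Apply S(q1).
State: (1/√2)i|010⟩ - (1/√2)i|110⟩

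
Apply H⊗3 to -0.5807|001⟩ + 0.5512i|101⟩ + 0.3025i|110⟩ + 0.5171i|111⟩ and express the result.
(-0.2053 + 0.4847i)|000⟩ + (0.2053 - 0.2708i)|001⟩ + (-0.2053 - 0.09489i)|010⟩ + (0.2053 - 0.119i)|011⟩ + (-0.2053 - 0.4847i)|100⟩ + (0.2053 + 0.2708i)|101⟩ + (-0.2053 + 0.09489i)|110⟩ + (0.2053 + 0.119i)|111⟩

H⊗3 gives amp(|y⟩) = (1/2√2) Σ_x (−1)^(x·y) amp(|x⟩), where x·y is the number of positions in which both x and y have a 1.
|000⟩: (-0.5807 + 0.5512i + 0.3025i + 0.5171i)/(2√2) = (-0.2053 + 0.4847i)
|001⟩: (0.5807 - 0.5512i + 0.3025i - 0.5171i)/(2√2) = (0.2053 - 0.2708i)
|010⟩: (-0.5807 + 0.5512i - 0.3025i - 0.5171i)/(2√2) = (-0.2053 - 0.09489i)
|011⟩: (0.5807 - 0.5512i - 0.3025i + 0.5171i)/(2√2) = (0.2053 - 0.119i)
|100⟩: (-0.5807 - 0.5512i - 0.3025i - 0.5171i)/(2√2) = (-0.2053 - 0.4847i)
|101⟩: (0.5807 + 0.5512i - 0.3025i + 0.5171i)/(2√2) = (0.2053 + 0.2708i)
|110⟩: (-0.5807 - 0.5512i + 0.3025i + 0.5171i)/(2√2) = (-0.2053 + 0.09489i)
|111⟩: (0.5807 + 0.5512i + 0.3025i - 0.5171i)/(2√2) = (0.2053 + 0.119i)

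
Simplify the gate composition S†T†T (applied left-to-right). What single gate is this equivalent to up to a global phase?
S†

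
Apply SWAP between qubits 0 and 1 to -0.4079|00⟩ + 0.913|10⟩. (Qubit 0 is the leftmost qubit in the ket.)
-0.4079|00⟩ + 0.913|01⟩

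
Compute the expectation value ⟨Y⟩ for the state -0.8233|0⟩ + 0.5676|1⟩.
0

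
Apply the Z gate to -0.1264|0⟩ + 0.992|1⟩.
-0.1264|0⟩ - 0.992|1⟩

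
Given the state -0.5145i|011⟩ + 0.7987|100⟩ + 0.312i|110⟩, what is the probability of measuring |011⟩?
0.2647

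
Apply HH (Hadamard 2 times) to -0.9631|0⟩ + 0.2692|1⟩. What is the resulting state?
-0.9631|0⟩ + 0.2692|1⟩

H² = I, so an even number of Hadamards cancels: H^2 = I and the state is unchanged.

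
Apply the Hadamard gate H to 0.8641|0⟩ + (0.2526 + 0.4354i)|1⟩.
(0.7896 + 0.3079i)|0⟩ + (0.4324 - 0.3079i)|1⟩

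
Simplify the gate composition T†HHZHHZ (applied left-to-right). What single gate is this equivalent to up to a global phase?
T†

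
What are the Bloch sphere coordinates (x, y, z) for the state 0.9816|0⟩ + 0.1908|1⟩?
(0.3746, 0, 0.9271)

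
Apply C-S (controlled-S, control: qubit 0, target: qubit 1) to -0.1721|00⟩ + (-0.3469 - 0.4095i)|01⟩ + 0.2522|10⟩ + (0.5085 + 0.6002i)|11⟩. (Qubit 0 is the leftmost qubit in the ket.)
-0.1721|00⟩ + (-0.3469 - 0.4095i)|01⟩ + 0.2522|10⟩ + (-0.6002 + 0.5085i)|11⟩

C-S leaves the control-|0⟩ kets |00⟩, |01⟩ unchanged and applies S to qubit 1 on the control-|1⟩ pair (|10⟩, |11⟩).
S = [[1, 0], [0, i]].
With a = amp(|10⟩) = 0.2522 and b = amp(|11⟩) = (0.5085 + 0.6002i):
new amp(|10⟩) = (1)·a = 0.2522
new amp(|11⟩) = (i)·b = (-0.6002 + 0.5085i)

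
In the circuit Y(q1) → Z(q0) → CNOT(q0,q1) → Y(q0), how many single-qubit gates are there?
3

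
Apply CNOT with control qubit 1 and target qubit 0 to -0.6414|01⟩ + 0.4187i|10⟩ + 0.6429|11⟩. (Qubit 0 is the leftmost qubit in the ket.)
0.6429|01⟩ + 0.4187i|10⟩ - 0.6414|11⟩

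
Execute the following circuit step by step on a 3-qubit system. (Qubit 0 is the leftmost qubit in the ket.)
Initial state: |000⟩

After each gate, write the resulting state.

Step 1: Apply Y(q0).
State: i|100⟩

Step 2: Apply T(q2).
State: i|100⟩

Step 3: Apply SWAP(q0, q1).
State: i|010⟩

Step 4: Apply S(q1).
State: -|010⟩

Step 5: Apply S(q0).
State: -|010⟩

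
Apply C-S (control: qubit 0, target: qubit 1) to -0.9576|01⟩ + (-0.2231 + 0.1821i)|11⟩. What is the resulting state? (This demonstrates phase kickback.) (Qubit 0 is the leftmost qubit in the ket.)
-0.9576|01⟩ + (-0.1821 - 0.2231i)|11⟩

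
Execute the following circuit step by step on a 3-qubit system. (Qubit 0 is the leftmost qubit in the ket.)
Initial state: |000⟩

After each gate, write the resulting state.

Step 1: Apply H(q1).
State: 1/√2|000⟩ + 1/√2|010⟩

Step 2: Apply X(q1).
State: 1/√2|000⟩ + 1/√2|010⟩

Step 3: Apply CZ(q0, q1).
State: 1/√2|000⟩ + 1/√2|010⟩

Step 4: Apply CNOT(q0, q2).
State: 1/√2|000⟩ + 1/√2|010⟩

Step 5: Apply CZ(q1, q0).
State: 1/√2|000⟩ + 1/√2|010⟩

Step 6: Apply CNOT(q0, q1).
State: 1/√2|000⟩ + 1/√2|010⟩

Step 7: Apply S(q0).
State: 1/√2|000⟩ + 1/√2|010⟩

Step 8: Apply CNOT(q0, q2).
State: 1/√2|000⟩ + 1/√2|010⟩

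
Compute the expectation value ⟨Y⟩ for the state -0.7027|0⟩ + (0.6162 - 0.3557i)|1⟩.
0.4999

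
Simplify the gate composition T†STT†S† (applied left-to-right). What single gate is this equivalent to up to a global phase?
T†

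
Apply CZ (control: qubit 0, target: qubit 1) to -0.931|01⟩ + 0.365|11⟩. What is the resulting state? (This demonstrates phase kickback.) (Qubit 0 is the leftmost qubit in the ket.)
-0.931|01⟩ - 0.365|11⟩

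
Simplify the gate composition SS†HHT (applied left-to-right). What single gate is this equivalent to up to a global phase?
T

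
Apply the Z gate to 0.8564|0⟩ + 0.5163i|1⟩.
0.8564|0⟩ - 0.5163i|1⟩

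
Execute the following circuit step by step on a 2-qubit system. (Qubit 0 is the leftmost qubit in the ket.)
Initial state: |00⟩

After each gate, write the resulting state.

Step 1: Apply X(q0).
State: |10⟩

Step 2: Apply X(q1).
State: |11⟩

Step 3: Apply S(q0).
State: i|11⟩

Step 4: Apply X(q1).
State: i|10⟩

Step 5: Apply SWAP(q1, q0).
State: i|01⟩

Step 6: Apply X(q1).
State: i|00⟩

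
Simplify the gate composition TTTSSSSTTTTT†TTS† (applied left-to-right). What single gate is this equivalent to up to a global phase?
S†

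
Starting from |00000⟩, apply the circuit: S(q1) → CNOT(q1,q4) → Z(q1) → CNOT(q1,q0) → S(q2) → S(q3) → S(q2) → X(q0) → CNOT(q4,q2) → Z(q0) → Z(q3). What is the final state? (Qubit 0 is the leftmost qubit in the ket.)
-|10000⟩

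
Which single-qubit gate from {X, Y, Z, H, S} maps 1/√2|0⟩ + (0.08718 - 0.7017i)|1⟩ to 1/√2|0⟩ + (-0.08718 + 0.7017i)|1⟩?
Z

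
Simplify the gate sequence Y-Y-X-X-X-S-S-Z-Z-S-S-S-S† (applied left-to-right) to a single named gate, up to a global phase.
X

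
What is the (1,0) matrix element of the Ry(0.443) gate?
0.2197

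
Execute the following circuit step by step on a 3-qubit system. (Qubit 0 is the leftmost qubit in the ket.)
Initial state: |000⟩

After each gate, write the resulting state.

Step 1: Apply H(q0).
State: 1/√2|000⟩ + 1/√2|100⟩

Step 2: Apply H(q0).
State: |000⟩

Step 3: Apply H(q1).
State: 1/√2|000⟩ + 1/√2|010⟩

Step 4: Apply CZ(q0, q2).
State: 1/√2|000⟩ + 1/√2|010⟩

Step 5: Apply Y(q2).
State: (1/√2)i|001⟩ + (1/√2)i|011⟩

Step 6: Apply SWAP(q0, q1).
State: (1/√2)i|001⟩ + (1/√2)i|101⟩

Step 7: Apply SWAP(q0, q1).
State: (1/√2)i|001⟩ + (1/√2)i|011⟩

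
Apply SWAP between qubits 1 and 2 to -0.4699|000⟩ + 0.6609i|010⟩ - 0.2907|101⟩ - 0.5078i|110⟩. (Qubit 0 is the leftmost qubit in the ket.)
-0.4699|000⟩ + 0.6609i|001⟩ - 0.5078i|101⟩ - 0.2907|110⟩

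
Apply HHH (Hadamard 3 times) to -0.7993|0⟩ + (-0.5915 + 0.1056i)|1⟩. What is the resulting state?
(-0.9834 + 0.07467i)|0⟩ + (-0.1469 - 0.07467i)|1⟩

H² = I, so H^3 = H: a single Hadamard. With (a, b) = (-0.7993, (-0.5915 + 0.1056i)), H gives ((a + b)/√2, (a − b)/√2) = ((-0.9834 + 0.07467i), (-0.1469 - 0.07467i)).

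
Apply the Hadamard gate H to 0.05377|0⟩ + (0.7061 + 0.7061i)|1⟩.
(0.5373 + 0.4993i)|0⟩ + (-0.4613 - 0.4993i)|1⟩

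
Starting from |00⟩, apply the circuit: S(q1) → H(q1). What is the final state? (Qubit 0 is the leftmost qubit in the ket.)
1/√2|00⟩ + 1/√2|01⟩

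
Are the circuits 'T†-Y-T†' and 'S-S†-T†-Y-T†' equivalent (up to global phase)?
Yes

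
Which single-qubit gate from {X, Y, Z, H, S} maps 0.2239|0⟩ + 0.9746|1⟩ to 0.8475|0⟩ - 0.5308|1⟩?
H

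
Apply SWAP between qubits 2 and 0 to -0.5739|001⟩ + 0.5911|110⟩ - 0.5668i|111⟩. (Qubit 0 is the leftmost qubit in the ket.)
0.5911|011⟩ - 0.5739|100⟩ - 0.5668i|111⟩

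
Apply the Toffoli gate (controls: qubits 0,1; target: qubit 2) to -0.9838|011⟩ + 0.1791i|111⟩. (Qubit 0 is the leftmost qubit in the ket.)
-0.9838|011⟩ + 0.1791i|110⟩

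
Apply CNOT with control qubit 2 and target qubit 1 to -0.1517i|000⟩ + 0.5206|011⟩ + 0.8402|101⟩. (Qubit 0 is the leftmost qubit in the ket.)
-0.1517i|000⟩ + 0.5206|001⟩ + 0.8402|111⟩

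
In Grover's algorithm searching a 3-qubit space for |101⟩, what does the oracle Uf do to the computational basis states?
Uf|x⟩ = -|x⟩ if x = 101, else |x⟩ (phase flip on target)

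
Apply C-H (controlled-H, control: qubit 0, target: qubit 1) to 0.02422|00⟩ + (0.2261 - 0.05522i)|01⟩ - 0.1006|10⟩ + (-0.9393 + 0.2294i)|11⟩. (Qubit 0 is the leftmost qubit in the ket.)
0.02422|00⟩ + (0.2261 - 0.05522i)|01⟩ + (-0.7353 + 0.1622i)|10⟩ + (0.5931 - 0.1622i)|11⟩

C-H leaves the control-|0⟩ kets |00⟩, |01⟩ unchanged and applies H to qubit 1 on the control-|1⟩ pair (|10⟩, |11⟩).
H = [[1/√2, 1/√2], [1/√2, -1/√2]].
With a = amp(|10⟩) = -0.1006 and b = amp(|11⟩) = (-0.9393 + 0.2294i):
new amp(|10⟩) = (1/√2)·a + (1/√2)·b = (-0.7353 + 0.1622i)
new amp(|11⟩) = (1/√2)·a + (-1/√2)·b = (0.5931 - 0.1622i)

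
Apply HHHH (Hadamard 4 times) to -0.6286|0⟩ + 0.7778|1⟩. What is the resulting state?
-0.6286|0⟩ + 0.7778|1⟩

H² = I, so an even number of Hadamards cancels: H^4 = I and the state is unchanged.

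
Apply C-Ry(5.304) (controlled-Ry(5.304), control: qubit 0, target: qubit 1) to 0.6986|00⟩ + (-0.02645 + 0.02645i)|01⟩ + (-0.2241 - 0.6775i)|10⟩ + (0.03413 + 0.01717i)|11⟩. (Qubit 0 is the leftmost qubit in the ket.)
0.6986|00⟩ + (-0.02645 + 0.02645i)|01⟩ + (0.1817 + 0.5898i)|10⟩ + (-0.1355 - 0.3338i)|11⟩

C-Ry(5.304) leaves the control-|0⟩ kets |00⟩, |01⟩ unchanged and applies Ry(5.304) to qubit 1 on the control-|1⟩ pair (|10⟩, |11⟩).
Ry(5.304) = [[cos(θ/2), −sin(θ/2)], [sin(θ/2), cos(θ/2)]]; θ = 5.304, cos(θ/2) ≈ -0.882524, sin(θ/2) ≈ 0.470266.
With a = amp(|10⟩) = (-0.2241 - 0.6775i) and b = amp(|11⟩) = (0.03413 + 0.01717i):
new amp(|10⟩) = (-0.882524)·a + (-0.470266)·b = (0.1817 + 0.5898i)
new amp(|11⟩) = (0.470266)·a + (-0.882524)·b = (-0.1355 - 0.3338i)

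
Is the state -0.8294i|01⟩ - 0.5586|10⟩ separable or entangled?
Entangled

Writing the state as a|00⟩ + b|01⟩ + c|10⟩ + d|11⟩, it is a product state iff ad − bc = 0.
Here (a, b, c, d) = (0, -0.8294i, -0.5586, 0): ad − bc = (0)(0) − (-0.8294i)(-0.5586) = -0.4633i ≠ 0, so the state is entangled.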